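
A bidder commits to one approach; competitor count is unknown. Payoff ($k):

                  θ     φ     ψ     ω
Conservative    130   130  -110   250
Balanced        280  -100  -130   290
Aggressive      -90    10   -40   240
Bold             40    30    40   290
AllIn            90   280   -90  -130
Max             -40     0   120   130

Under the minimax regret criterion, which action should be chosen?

Conservative

Column bests: θ=280, φ=280, ψ=120, ω=290.
Conservative regrets: 150, 150, 230, 40 → max 230
Balanced regrets: 0, 380, 250, 0 → max 380
Aggressive regrets: 370, 270, 160, 50 → max 370
Bold regrets: 240, 250, 80, 0 → max 250
AllIn regrets: 190, 0, 210, 420 → max 420
Max regrets: 320, 280, 0, 160 → max 320
Smallest max regret = 230 → Conservative.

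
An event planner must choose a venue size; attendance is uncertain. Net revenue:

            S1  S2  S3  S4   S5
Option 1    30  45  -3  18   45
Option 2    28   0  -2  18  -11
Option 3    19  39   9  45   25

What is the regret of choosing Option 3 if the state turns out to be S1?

Best payoff under S1 is 30.
Regret = 30 − 19 = 11.

11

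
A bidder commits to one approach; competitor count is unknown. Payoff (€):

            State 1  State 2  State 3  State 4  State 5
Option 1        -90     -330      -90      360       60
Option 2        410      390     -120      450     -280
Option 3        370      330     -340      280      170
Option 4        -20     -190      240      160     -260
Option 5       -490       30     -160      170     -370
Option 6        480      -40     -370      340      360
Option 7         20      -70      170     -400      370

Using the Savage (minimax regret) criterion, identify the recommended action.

Column bests: State 1=480, State 2=390, State 3=240, State 4=450, State 5=370.
Option 1 regrets: 570, 720, 330, 90, 310 → max 720
Option 2 regrets: 70, 0, 360, 0, 650 → max 650
Option 3 regrets: 110, 60, 580, 170, 200 → max 580
Option 4 regrets: 500, 580, 0, 290, 630 → max 630
Option 5 regrets: 970, 360, 400, 280, 740 → max 970
Option 6 regrets: 0, 430, 610, 110, 10 → max 610
Option 7 regrets: 460, 460, 70, 850, 0 → max 850
Smallest max regret = 580 → Option 3.

Option 3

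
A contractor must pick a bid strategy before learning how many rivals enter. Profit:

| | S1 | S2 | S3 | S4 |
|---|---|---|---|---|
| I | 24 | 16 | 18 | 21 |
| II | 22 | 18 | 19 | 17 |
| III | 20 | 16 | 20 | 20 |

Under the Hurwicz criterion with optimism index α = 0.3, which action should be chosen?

II

I: 0.3·24 + 0.7·16 = 18.4
II: 0.3·22 + 0.7·17 = 18.5
III: 0.3·20 + 0.7·16 = 17.2
Highest Hurwicz score = 18.5 → II.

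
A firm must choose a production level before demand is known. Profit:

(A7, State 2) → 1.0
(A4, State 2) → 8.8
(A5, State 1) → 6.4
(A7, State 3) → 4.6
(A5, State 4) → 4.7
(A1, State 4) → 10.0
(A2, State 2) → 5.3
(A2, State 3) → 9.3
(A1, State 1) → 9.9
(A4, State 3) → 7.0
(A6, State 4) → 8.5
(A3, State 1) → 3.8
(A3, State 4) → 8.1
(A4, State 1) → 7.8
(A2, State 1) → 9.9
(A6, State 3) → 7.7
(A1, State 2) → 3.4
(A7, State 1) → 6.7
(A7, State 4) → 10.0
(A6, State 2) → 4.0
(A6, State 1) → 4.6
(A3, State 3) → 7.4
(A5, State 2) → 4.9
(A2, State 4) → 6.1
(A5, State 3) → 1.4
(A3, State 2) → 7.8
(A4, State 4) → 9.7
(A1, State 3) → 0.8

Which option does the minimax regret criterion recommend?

Column bests: State 1=9.9, State 2=8.8, State 3=9.3, State 4=10.0.
A1 regrets: 0.0, 5.4, 8.5, 0.0 → max 8.5
A2 regrets: 0.0, 3.5, 0.0, 3.9 → max 3.9
A3 regrets: 6.1, 1.0, 1.9, 1.9 → max 6.1
A4 regrets: 2.1, 0.0, 2.3, 0.3 → max 2.3
A5 regrets: 3.5, 3.9, 7.9, 5.3 → max 7.9
A6 regrets: 5.3, 4.8, 1.6, 1.5 → max 5.3
A7 regrets: 3.2, 7.8, 4.7, 0.0 → max 7.8
Smallest max regret = 2.3 → A4.

A4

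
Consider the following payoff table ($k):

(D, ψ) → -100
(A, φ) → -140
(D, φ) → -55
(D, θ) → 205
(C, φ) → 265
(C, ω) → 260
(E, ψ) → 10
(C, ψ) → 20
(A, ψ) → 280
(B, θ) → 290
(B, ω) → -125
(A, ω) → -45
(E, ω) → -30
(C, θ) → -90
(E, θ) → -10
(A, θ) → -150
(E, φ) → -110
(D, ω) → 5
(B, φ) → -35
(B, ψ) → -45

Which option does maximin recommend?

C

Row minima: A=-150, B=-125, C=-90, D=-100, E=-110
Best worst-case = -90 → C.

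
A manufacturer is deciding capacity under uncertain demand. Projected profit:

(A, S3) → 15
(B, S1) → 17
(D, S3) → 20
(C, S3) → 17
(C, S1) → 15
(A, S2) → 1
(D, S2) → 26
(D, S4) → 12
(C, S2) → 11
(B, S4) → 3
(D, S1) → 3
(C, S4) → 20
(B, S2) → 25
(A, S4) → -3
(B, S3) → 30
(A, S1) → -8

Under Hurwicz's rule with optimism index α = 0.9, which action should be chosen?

B

A: 0.9·15 + 0.1·(-8) = 12.7
B: 0.9·30 + 0.1·3 = 27.3
C: 0.9·20 + 0.1·11 = 19.1
D: 0.9·26 + 0.1·3 = 23.7
Highest Hurwicz score = 27.3 → B.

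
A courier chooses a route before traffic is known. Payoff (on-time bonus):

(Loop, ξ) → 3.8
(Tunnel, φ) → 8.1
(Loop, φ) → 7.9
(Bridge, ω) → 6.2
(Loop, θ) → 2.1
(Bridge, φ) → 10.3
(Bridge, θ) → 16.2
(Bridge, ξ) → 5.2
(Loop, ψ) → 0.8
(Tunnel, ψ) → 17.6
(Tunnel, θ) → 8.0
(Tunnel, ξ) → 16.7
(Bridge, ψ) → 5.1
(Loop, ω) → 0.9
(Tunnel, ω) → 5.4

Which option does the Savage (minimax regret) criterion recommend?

Tunnel

Column bests: θ=16.2, φ=10.3, ψ=17.6, ω=6.2, ξ=16.7.
Loop regrets: 14.1, 2.4, 16.8, 5.3, 12.9 → max 16.8
Tunnel regrets: 8.2, 2.2, 0.0, 0.8, 0.0 → max 8.2
Bridge regrets: 0.0, 0.0, 12.5, 0.0, 11.5 → max 12.5
Smallest max regret = 8.2 → Tunnel.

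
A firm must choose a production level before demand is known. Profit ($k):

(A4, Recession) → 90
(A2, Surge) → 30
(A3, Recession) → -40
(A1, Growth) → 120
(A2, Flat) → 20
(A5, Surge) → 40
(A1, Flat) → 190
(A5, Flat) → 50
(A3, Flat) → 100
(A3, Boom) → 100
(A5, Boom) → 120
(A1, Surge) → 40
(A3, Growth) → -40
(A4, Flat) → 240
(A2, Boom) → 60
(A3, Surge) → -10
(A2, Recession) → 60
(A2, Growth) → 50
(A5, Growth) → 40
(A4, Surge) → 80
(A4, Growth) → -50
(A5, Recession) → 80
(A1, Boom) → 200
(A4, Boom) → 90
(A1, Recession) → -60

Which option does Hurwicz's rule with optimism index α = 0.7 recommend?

A1: 0.7·200 + 0.3·(-60) = 122
A2: 0.7·60 + 0.3·20 = 48
A3: 0.7·100 + 0.3·(-40) = 58
A4: 0.7·240 + 0.3·(-50) = 153
A5: 0.7·120 + 0.3·40 = 96
Highest Hurwicz score = 153 → A4.

A4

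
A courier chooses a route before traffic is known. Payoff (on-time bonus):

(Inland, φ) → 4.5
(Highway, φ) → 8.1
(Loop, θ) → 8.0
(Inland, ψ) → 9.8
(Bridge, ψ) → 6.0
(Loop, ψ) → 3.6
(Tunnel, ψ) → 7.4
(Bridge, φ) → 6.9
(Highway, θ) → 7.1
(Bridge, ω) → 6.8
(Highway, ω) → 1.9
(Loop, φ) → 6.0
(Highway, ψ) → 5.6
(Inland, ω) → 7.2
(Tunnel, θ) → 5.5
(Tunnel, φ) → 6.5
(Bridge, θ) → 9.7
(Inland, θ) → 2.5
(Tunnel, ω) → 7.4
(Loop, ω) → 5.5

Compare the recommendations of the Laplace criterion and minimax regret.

Row averages: Inland=6, Bridge=7.35, Highway=5.675, Loop=5.775, Tunnel=6.7
Highest average = 7.35 → Bridge.
Column bests: θ=9.7, φ=8.1, ψ=9.8, ω=7.4.
Inland regrets: 7.2, 3.6, 0.0, 0.2 → max 7.2
Bridge regrets: 0.0, 1.2, 3.8, 0.6 → max 3.8
Highway regrets: 2.6, 0.0, 4.2, 5.5 → max 5.5
Loop regrets: 1.7, 2.1, 6.2, 1.9 → max 6.2
Tunnel regrets: 4.2, 1.6, 2.4, 0.0 → max 4.2
Smallest max regret = 3.8 → Bridge.

laplace → Bridge; minimax regret → Bridge (agree)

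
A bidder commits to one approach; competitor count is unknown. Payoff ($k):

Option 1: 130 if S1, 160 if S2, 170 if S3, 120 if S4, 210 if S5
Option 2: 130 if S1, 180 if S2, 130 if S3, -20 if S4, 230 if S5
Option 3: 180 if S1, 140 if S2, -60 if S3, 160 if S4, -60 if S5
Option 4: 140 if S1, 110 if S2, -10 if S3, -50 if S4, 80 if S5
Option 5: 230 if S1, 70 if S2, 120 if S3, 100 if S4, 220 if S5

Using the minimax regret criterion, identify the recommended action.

Column bests: S1=230, S2=180, S3=170, S4=160, S5=230.
Option 1 regrets: 100, 20, 0, 40, 20 → max 100
Option 2 regrets: 100, 0, 40, 180, 0 → max 180
Option 3 regrets: 50, 40, 230, 0, 290 → max 290
Option 4 regrets: 90, 70, 180, 210, 150 → max 210
Option 5 regrets: 0, 110, 50, 60, 10 → max 110
Smallest max regret = 100 → Option 1.

Option 1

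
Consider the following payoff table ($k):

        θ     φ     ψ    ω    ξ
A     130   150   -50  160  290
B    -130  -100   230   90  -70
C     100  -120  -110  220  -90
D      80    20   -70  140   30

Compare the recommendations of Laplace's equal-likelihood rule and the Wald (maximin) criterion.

Row averages: A=136, B=4, C=0, D=40
Highest average = 136 → A.
Row minima: A=-50, B=-130, C=-120, D=-70
Best worst-case = -50 → A.

laplace → A; maximin → A (agree)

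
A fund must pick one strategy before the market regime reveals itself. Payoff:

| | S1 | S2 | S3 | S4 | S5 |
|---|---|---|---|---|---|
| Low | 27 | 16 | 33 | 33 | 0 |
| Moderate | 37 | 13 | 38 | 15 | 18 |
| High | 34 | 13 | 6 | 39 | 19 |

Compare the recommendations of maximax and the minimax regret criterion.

maximax → High; minimax regret → Low (disagree)

Row maxima: Low=33, Moderate=38, High=39
Best best-case = 39 → High.
Column bests: S1=37, S2=16, S3=38, S4=39, S5=19.
Low regrets: 10, 0, 5, 6, 19 → max 19
Moderate regrets: 0, 3, 0, 24, 1 → max 24
High regrets: 3, 3, 32, 0, 0 → max 32
Smallest max regret = 19 → Low.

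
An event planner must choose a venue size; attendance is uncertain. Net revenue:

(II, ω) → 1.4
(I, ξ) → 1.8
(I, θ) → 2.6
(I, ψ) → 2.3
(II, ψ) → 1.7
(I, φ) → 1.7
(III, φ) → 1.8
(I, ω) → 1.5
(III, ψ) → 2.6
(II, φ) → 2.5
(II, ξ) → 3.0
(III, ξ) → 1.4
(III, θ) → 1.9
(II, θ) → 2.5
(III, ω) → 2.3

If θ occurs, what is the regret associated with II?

0.1

Best payoff under θ is 2.6.
Regret = 2.6 − 2.5 = 0.1.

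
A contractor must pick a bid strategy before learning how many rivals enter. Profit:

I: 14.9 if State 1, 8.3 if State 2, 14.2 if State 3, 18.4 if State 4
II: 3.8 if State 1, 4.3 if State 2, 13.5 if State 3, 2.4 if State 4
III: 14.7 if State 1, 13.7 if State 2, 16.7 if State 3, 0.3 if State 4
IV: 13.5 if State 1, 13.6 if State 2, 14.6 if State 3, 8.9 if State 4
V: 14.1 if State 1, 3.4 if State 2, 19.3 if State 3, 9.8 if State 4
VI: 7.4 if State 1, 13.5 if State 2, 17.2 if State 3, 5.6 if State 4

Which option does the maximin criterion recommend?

IV

Row minima: I=8.3, II=2.4, III=0.3, IV=8.9, V=3.4, VI=5.6
Best worst-case = 8.9 → IV.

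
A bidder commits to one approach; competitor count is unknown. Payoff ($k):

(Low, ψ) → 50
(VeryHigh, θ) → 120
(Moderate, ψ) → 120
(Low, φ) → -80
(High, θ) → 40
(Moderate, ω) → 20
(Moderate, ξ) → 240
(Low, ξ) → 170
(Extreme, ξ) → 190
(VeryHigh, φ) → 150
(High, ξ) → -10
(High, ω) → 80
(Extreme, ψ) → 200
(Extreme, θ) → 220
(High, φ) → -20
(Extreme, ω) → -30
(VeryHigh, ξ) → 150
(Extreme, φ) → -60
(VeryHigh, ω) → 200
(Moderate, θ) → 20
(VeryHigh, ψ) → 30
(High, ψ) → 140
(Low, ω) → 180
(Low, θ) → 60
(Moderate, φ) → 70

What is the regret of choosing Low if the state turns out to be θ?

160

Best payoff under θ is 220.
Regret = 220 − 60 = 160.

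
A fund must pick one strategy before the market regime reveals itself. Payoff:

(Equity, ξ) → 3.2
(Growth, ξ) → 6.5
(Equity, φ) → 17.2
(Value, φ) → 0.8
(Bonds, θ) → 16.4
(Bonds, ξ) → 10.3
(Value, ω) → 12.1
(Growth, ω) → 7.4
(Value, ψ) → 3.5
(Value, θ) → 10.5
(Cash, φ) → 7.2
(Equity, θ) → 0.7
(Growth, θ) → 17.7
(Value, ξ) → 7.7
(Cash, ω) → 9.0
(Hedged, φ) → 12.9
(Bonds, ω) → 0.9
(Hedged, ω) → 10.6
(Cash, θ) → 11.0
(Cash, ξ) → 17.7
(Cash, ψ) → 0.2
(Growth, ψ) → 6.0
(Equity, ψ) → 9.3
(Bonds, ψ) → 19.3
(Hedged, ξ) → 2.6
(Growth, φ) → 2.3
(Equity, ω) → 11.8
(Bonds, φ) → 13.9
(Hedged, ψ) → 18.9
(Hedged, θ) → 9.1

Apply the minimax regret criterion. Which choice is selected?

Bonds

Column bests: θ=17.7, φ=17.2, ψ=19.3, ω=12.1, ξ=17.7.
Growth regrets: 0.0, 14.9, 13.3, 4.7, 11.2 → max 14.9
Cash regrets: 6.7, 10.0, 19.1, 3.1, 0.0 → max 19.1
Hedged regrets: 8.6, 4.3, 0.4, 1.5, 15.1 → max 15.1
Bonds regrets: 1.3, 3.3, 0.0, 11.2, 7.4 → max 11.2
Value regrets: 7.2, 16.4, 15.8, 0.0, 10.0 → max 16.4
Equity regrets: 17.0, 0.0, 10.0, 0.3, 14.5 → max 17.0
Smallest max regret = 11.2 → Bonds.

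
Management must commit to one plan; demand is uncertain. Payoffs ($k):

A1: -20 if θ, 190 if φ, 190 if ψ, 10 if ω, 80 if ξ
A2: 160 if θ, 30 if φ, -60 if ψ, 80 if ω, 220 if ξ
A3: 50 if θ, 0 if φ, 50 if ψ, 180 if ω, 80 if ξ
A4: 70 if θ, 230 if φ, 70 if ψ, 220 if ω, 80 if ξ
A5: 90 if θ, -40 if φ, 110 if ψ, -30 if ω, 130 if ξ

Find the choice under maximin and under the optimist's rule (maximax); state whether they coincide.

Row minima: A1=-20, A2=-60, A3=0, A4=70, A5=-40
Best worst-case = 70 → A4.
Row maxima: A1=190, A2=220, A3=180, A4=230, A5=130
Best best-case = 230 → A4.

maximin → A4; maximax → A4 (agree)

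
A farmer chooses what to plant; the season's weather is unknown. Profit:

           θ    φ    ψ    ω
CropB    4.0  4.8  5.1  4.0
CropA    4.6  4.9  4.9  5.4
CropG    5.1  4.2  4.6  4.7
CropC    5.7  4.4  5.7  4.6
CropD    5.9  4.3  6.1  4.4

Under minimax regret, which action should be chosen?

CropC

Column bests: θ=5.9, φ=4.9, ψ=6.1, ω=5.4.
CropB regrets: 1.9, 0.1, 1.0, 1.4 → max 1.9
CropA regrets: 1.3, 0.0, 1.2, 0.0 → max 1.3
CropG regrets: 0.8, 0.7, 1.5, 0.7 → max 1.5
CropC regrets: 0.2, 0.5, 0.4, 0.8 → max 0.8
CropD regrets: 0.0, 0.6, 0.0, 1.0 → max 1.0
Smallest max regret = 0.8 → CropC.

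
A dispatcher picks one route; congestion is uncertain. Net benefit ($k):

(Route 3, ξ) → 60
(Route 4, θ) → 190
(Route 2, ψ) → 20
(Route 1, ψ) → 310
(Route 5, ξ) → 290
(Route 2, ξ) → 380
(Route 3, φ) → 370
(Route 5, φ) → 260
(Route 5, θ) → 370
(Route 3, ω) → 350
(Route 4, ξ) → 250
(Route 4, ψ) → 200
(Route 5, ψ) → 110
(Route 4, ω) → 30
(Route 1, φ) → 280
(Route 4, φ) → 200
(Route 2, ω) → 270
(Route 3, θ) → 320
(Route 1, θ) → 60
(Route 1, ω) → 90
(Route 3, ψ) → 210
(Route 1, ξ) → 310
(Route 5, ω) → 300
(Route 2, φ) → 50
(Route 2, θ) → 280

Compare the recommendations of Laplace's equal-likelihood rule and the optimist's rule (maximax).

Row averages: Route 1=210, Route 2=200, Route 3=262, Route 4=174, Route 5=266
Highest average = 266 → Route 5.
Row maxima: Route 1=310, Route 2=380, Route 3=370, Route 4=250, Route 5=370
Best best-case = 380 → Route 2.

laplace → Route 5; maximax → Route 2 (disagree)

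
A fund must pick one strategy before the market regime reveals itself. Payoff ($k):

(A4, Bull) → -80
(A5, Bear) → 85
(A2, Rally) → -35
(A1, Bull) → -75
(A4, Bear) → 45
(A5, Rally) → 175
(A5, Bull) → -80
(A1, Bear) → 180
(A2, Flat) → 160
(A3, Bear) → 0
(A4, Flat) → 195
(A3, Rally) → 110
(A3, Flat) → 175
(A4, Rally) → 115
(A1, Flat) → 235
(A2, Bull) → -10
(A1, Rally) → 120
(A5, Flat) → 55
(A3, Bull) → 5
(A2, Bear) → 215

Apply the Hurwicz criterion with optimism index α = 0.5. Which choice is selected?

A1: 0.5·235 + 0.5·(-75) = 80
A2: 0.5·215 + 0.5·(-35) = 90
A3: 0.5·175 + 0.5·0 = 87.5
A4: 0.5·195 + 0.5·(-80) = 57.5
A5: 0.5·175 + 0.5·(-80) = 47.5
Highest Hurwicz score = 90 → A2.

A2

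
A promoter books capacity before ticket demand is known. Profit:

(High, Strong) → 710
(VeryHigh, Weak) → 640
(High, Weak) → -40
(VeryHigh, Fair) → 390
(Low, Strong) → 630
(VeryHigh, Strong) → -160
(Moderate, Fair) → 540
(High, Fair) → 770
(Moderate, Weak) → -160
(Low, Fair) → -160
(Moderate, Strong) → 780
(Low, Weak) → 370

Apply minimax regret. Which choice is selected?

Column bests: Weak=640, Fair=770, Strong=780.
Low regrets: 270, 930, 150 → max 930
Moderate regrets: 800, 230, 0 → max 800
High regrets: 680, 0, 70 → max 680
VeryHigh regrets: 0, 380, 940 → max 940
Smallest max regret = 680 → High.

High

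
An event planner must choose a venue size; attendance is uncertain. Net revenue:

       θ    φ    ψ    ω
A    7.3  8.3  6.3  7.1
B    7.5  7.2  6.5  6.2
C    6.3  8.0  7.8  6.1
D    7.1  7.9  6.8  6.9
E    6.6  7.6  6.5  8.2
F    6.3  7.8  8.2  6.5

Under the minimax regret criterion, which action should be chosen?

Column bests: θ=7.5, φ=8.3, ψ=8.2, ω=8.2.
A regrets: 0.2, 0.0, 1.9, 1.1 → max 1.9
B regrets: 0.0, 1.1, 1.7, 2.0 → max 2.0
C regrets: 1.2, 0.3, 0.4, 2.1 → max 2.1
D regrets: 0.4, 0.4, 1.4, 1.3 → max 1.4
E regrets: 0.9, 0.7, 1.7, 0.0 → max 1.7
F regrets: 1.2, 0.5, 0.0, 1.7 → max 1.7
Smallest max regret = 1.4 → D.

D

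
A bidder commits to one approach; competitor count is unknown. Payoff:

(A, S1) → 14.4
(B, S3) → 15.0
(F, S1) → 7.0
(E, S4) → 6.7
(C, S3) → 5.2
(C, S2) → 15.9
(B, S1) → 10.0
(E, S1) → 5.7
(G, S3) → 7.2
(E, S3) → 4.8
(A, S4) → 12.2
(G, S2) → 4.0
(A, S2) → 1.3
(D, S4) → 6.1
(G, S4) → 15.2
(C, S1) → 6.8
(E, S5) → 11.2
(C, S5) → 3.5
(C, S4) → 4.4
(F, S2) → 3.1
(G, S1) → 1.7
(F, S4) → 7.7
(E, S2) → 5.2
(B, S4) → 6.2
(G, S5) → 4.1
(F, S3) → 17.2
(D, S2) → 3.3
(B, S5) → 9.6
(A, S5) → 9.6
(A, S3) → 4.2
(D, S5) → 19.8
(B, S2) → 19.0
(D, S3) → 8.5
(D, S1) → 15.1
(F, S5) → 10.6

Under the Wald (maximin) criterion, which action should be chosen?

Row minima: A=1.3, B=6.2, C=3.5, D=3.3, E=4.8, F=3.1, G=1.7
Best worst-case = 6.2 → B.

B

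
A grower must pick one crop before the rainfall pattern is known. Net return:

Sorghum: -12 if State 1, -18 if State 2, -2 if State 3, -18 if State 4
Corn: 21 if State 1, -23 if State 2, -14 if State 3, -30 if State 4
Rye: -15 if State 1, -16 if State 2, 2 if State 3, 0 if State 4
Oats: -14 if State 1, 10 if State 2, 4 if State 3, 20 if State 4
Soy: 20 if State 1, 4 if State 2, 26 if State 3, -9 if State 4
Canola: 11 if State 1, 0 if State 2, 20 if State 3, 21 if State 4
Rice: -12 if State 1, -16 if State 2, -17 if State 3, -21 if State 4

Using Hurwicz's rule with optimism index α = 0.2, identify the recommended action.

Sorghum: 0.2·(-2) + 0.8·(-18) = -14.8
Corn: 0.2·21 + 0.8·(-30) = -19.8
Rye: 0.2·2 + 0.8·(-16) = -12.4
Oats: 0.2·20 + 0.8·(-14) = -7.2
Soy: 0.2·26 + 0.8·(-9) = -2
Canola: 0.2·21 + 0.8·0 = 4.2
Rice: 0.2·(-12) + 0.8·(-21) = -19.2
Highest Hurwicz score = 4.2 → Canola.

Canola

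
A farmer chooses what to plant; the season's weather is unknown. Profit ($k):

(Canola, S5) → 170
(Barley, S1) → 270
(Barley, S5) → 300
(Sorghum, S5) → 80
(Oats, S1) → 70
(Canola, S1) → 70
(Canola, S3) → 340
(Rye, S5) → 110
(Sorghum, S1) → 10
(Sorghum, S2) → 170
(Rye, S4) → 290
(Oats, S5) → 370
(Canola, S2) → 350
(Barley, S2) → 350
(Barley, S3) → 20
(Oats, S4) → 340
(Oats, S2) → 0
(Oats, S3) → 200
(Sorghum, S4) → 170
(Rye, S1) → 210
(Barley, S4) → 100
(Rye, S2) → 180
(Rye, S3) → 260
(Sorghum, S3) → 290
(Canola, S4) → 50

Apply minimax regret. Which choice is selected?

Column bests: S1=270, S2=350, S3=340, S4=340, S5=370.
Rye regrets: 60, 170, 80, 50, 260 → max 260
Oats regrets: 200, 350, 140, 0, 0 → max 350
Barley regrets: 0, 0, 320, 240, 70 → max 320
Canola regrets: 200, 0, 0, 290, 200 → max 290
Sorghum regrets: 260, 180, 50, 170, 290 → max 290
Smallest max regret = 260 → Rye.

Rye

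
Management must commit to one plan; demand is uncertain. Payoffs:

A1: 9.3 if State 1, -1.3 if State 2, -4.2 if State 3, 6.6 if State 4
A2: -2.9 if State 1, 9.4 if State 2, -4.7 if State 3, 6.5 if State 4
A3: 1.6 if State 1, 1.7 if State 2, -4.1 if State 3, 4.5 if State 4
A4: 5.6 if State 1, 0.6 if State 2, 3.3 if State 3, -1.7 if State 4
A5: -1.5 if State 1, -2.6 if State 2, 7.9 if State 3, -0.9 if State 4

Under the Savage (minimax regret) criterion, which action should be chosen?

A4

Column bests: State 1=9.3, State 2=9.4, State 3=7.9, State 4=6.6.
A1 regrets: 0.0, 10.7, 12.1, 0.0 → max 12.1
A2 regrets: 12.2, 0.0, 12.6, 0.1 → max 12.6
A3 regrets: 7.7, 7.7, 12.0, 2.1 → max 12.0
A4 regrets: 3.7, 8.8, 4.6, 8.3 → max 8.8
A5 regrets: 10.8, 12.0, 0.0, 7.5 → max 12.0
Smallest max regret = 8.8 → A4.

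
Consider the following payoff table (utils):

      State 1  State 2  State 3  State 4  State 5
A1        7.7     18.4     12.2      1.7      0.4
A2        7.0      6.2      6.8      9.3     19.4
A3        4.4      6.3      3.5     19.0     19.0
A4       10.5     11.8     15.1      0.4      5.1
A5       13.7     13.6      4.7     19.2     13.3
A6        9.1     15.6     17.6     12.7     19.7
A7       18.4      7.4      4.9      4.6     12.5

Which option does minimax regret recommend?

A6

Column bests: State 1=18.4, State 2=18.4, State 3=17.6, State 4=19.2, State 5=19.7.
A1 regrets: 10.7, 0.0, 5.4, 17.5, 19.3 → max 19.3
A2 regrets: 11.4, 12.2, 10.8, 9.9, 0.3 → max 12.2
A3 regrets: 14.0, 12.1, 14.1, 0.2, 0.7 → max 14.1
A4 regrets: 7.9, 6.6, 2.5, 18.8, 14.6 → max 18.8
A5 regrets: 4.7, 4.8, 12.9, 0.0, 6.4 → max 12.9
A6 regrets: 9.3, 2.8, 0.0, 6.5, 0.0 → max 9.3
A7 regrets: 0.0, 11.0, 12.7, 14.6, 7.2 → max 14.6
Smallest max regret = 9.3 → A6.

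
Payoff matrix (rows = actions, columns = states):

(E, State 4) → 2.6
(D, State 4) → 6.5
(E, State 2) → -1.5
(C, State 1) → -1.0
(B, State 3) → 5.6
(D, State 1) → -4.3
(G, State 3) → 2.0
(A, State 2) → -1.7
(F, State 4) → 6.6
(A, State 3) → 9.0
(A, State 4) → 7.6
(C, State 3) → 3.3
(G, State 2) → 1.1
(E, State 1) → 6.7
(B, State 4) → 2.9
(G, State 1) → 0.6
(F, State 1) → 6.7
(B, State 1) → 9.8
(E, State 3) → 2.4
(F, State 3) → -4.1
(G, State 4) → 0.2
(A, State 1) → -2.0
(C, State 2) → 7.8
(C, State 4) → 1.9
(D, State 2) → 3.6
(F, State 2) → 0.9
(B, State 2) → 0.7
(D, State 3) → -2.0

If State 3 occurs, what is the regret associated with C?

Best payoff under State 3 is 9.0.
Regret = 9.0 − 3.3 = 5.7.

5.7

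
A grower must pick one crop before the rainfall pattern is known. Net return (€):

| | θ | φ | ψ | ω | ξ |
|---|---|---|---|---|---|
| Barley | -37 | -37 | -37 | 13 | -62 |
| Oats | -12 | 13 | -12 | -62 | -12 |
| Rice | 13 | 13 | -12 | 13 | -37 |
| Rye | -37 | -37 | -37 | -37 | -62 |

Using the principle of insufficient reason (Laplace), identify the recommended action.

Row averages: Barley=-32, Oats=-17, Rice=-2, Rye=-42
Highest average = -2 → Rice.

Rice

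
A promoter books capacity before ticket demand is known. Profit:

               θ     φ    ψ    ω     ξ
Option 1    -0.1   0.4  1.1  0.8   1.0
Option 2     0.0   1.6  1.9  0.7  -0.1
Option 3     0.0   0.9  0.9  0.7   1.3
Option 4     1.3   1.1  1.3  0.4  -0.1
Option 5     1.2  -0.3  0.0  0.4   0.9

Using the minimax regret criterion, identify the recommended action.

Option 3

Column bests: θ=1.3, φ=1.6, ψ=1.9, ω=0.8, ξ=1.3.
Option 1 regrets: 1.4, 1.2, 0.8, 0.0, 0.3 → max 1.4
Option 2 regrets: 1.3, 0.0, 0.0, 0.1, 1.4 → max 1.4
Option 3 regrets: 1.3, 0.7, 1.0, 0.1, 0.0 → max 1.3
Option 4 regrets: 0.0, 0.5, 0.6, 0.4, 1.4 → max 1.4
Option 5 regrets: 0.1, 1.9, 1.9, 0.4, 0.4 → max 1.9
Smallest max regret = 1.3 → Option 3.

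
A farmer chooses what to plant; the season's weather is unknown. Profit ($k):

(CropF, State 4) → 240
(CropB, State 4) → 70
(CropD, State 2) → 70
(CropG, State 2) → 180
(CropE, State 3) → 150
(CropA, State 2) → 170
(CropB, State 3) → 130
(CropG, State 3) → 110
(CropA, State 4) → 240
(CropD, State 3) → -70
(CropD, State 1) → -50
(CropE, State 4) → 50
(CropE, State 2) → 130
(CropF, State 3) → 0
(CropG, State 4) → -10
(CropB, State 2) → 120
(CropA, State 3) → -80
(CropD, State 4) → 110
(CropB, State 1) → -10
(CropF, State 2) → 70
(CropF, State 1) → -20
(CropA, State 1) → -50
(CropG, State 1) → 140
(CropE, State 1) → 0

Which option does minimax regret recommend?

Column bests: State 1=140, State 2=180, State 3=150, State 4=240.
CropA regrets: 190, 10, 230, 0 → max 230
CropG regrets: 0, 0, 40, 250 → max 250
CropB regrets: 150, 60, 20, 170 → max 170
CropE regrets: 140, 50, 0, 190 → max 190
CropD regrets: 190, 110, 220, 130 → max 220
CropF regrets: 160, 110, 150, 0 → max 160
Smallest max regret = 160 → CropF.

CropF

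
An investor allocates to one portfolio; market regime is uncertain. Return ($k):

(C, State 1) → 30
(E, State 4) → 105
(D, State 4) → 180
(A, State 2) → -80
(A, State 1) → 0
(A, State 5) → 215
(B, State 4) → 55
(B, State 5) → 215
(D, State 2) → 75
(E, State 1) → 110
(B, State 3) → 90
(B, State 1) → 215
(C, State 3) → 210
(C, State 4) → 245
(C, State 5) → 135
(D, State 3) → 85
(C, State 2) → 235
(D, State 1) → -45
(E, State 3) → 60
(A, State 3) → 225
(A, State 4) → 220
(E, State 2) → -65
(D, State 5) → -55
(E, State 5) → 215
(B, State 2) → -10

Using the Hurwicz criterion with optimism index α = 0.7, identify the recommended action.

A: 0.7·225 + 0.3·(-80) = 133.5
B: 0.7·215 + 0.3·(-10) = 147.5
C: 0.7·245 + 0.3·30 = 180.5
D: 0.7·180 + 0.3·(-55) = 109.5
E: 0.7·215 + 0.3·(-65) = 131
Highest Hurwicz score = 180.5 → C.

C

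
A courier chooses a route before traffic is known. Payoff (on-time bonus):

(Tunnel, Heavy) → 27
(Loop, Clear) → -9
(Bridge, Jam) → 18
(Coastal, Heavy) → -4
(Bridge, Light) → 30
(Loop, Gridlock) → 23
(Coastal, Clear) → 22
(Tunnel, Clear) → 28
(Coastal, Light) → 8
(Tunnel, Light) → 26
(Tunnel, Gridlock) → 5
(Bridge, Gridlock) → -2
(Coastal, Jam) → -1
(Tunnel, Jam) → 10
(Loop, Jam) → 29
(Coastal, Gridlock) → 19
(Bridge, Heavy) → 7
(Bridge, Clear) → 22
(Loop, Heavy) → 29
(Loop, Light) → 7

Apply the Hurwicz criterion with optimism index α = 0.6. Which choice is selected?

Tunnel

Tunnel: 0.6·28 + 0.4·5 = 18.8
Bridge: 0.6·30 + 0.4·(-2) = 17.2
Coastal: 0.6·22 + 0.4·(-4) = 11.6
Loop: 0.6·29 + 0.4·(-9) = 13.8
Highest Hurwicz score = 18.8 → Tunnel.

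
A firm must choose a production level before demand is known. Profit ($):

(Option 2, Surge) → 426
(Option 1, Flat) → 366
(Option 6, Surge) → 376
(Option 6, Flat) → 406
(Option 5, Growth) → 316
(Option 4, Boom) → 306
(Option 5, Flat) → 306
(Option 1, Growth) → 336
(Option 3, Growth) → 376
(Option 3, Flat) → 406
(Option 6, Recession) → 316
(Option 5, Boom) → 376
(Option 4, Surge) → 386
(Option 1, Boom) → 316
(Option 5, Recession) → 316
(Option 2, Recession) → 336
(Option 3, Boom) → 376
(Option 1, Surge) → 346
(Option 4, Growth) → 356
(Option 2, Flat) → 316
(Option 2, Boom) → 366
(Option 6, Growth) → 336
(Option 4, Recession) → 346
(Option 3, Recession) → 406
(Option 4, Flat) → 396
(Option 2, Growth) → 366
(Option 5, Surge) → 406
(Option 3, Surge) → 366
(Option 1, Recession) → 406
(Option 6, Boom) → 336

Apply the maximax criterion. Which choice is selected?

Row maxima: Option 1=406, Option 2=426, Option 3=406, Option 4=396, Option 5=406, Option 6=406
Best best-case = 426 → Option 2.

Option 2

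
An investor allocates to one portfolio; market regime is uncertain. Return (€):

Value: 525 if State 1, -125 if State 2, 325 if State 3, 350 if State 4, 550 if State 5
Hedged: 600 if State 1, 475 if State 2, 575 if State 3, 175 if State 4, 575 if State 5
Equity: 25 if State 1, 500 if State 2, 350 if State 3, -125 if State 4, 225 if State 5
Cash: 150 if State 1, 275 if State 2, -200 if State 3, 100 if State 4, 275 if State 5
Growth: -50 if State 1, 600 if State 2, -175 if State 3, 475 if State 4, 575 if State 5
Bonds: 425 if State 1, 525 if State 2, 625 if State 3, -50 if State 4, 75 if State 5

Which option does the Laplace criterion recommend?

Hedged

Row averages: Value=325, Hedged=480, Equity=195, Cash=120, Growth=285, Bonds=320
Highest average = 480 → Hedged.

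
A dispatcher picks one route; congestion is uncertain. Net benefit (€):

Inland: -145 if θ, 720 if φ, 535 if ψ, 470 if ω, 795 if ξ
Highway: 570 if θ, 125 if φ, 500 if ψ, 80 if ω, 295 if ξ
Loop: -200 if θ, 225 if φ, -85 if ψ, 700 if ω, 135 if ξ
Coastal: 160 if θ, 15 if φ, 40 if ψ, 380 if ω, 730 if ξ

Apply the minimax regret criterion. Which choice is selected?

Column bests: θ=570, φ=720, ψ=535, ω=700, ξ=795.
Inland regrets: 715, 0, 0, 230, 0 → max 715
Highway regrets: 0, 595, 35, 620, 500 → max 620
Loop regrets: 770, 495, 620, 0, 660 → max 770
Coastal regrets: 410, 705, 495, 320, 65 → max 705
Smallest max regret = 620 → Highway.

Highway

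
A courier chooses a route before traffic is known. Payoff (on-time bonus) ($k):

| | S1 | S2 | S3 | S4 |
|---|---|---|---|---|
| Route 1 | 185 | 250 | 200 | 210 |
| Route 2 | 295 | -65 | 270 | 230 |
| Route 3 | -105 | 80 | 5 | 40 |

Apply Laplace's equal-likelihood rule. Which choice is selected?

Route 1

Row averages: Route 1=211.25, Route 2=182.5, Route 3=5
Highest average = 211.25 → Route 1.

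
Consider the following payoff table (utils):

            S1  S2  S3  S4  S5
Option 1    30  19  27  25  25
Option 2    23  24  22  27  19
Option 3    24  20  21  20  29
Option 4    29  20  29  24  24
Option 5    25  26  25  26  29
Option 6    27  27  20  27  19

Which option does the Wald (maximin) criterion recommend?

Option 5

Row minima: Option 1=19, Option 2=19, Option 3=20, Option 4=20, Option 5=25, Option 6=19
Best worst-case = 25 → Option 5.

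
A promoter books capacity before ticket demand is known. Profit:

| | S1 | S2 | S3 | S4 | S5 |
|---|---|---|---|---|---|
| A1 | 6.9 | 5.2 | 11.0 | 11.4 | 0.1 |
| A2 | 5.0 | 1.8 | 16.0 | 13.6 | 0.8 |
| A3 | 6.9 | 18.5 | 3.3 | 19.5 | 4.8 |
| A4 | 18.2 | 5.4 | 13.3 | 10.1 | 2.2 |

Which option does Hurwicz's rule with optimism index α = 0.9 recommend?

A3

A1: 0.9·11.4 + 0.1·0.1 = 10.27
A2: 0.9·16.0 + 0.1·0.8 = 14.48
A3: 0.9·19.5 + 0.1·3.3 = 17.88
A4: 0.9·18.2 + 0.1·2.2 = 16.6
Highest Hurwicz score = 17.88 → A3.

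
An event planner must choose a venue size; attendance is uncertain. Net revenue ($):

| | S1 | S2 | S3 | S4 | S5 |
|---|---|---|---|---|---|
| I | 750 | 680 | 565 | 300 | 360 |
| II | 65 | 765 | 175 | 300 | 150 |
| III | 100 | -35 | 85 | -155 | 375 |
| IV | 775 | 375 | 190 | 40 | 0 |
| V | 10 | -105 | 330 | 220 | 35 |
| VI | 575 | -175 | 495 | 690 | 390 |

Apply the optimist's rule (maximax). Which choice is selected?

IV

Row maxima: I=750, II=765, III=375, IV=775, V=330, VI=690
Best best-case = 775 → IV.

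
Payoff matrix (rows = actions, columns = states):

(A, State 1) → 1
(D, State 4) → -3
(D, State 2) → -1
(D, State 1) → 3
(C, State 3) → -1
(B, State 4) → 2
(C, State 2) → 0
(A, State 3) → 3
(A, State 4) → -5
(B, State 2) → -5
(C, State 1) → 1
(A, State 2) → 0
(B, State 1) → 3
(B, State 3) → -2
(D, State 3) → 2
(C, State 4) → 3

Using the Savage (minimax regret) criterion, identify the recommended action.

C

Column bests: State 1=3, State 2=0, State 3=3, State 4=3.
A regrets: 2, 0, 0, 8 → max 8
B regrets: 0, 5, 5, 1 → max 5
C regrets: 2, 0, 4, 0 → max 4
D regrets: 0, 1, 1, 6 → max 6
Smallest max regret = 4 → C.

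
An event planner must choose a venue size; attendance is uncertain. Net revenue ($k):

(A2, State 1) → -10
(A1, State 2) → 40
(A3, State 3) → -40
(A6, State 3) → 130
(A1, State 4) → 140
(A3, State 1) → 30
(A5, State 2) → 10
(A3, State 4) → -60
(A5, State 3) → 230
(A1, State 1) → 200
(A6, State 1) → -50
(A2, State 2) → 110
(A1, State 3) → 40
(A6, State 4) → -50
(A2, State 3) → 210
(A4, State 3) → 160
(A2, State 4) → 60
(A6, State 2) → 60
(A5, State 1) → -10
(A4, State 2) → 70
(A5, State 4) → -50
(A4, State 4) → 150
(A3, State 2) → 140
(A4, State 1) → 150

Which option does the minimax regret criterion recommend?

A4

Column bests: State 1=200, State 2=140, State 3=230, State 4=150.
A1 regrets: 0, 100, 190, 10 → max 190
A2 regrets: 210, 30, 20, 90 → max 210
A3 regrets: 170, 0, 270, 210 → max 270
A4 regrets: 50, 70, 70, 0 → max 70
A5 regrets: 210, 130, 0, 200 → max 210
A6 regrets: 250, 80, 100, 200 → max 250
Smallest max regret = 70 → A4.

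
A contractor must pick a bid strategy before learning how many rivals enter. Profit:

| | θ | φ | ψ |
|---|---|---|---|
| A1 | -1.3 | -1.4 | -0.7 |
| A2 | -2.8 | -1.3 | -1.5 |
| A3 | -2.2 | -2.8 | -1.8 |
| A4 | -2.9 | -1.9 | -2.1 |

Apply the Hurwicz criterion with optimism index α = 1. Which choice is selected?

A1: 1·(-0.7) + 0·(-1.4) = -0.7
A2: 1·(-1.3) + 0·(-2.8) = -1.3
A3: 1·(-1.8) + 0·(-2.8) = -1.8
A4: 1·(-1.9) + 0·(-2.9) = -1.9
Highest Hurwicz score = -0.7 → A1.

A1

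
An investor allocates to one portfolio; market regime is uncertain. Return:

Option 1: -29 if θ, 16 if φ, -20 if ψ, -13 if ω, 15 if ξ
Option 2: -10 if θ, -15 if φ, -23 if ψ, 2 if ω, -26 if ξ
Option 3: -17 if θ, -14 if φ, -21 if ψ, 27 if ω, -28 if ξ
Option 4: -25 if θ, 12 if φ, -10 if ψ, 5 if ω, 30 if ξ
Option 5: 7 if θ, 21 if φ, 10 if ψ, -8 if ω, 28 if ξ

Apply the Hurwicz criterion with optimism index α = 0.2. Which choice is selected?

Option 1: 0.2·16 + 0.8·(-29) = -20
Option 2: 0.2·2 + 0.8·(-26) = -20.4
Option 3: 0.2·27 + 0.8·(-28) = -17
Option 4: 0.2·30 + 0.8·(-25) = -14
Option 5: 0.2·28 + 0.8·(-8) = -0.8
Highest Hurwicz score = -0.8 → Option 5.

Option 5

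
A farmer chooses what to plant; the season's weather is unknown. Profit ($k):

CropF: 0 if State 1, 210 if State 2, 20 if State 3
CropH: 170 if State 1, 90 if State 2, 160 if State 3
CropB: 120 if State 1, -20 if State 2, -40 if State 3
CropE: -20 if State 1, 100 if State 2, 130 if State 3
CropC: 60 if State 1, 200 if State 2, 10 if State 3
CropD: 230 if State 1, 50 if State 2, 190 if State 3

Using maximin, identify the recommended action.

Row minima: CropF=0, CropH=90, CropB=-40, CropE=-20, CropC=10, CropD=50
Best worst-case = 90 → CropH.

CropH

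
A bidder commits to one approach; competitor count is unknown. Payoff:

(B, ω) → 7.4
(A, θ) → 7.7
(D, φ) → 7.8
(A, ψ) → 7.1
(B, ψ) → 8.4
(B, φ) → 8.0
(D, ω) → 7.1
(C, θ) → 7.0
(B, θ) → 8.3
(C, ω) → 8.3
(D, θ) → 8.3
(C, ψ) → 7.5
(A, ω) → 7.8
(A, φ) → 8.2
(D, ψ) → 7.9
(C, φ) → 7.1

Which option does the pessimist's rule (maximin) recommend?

B

Row minima: A=7.1, B=7.4, C=7.0, D=7.1
Best worst-case = 7.4 → B.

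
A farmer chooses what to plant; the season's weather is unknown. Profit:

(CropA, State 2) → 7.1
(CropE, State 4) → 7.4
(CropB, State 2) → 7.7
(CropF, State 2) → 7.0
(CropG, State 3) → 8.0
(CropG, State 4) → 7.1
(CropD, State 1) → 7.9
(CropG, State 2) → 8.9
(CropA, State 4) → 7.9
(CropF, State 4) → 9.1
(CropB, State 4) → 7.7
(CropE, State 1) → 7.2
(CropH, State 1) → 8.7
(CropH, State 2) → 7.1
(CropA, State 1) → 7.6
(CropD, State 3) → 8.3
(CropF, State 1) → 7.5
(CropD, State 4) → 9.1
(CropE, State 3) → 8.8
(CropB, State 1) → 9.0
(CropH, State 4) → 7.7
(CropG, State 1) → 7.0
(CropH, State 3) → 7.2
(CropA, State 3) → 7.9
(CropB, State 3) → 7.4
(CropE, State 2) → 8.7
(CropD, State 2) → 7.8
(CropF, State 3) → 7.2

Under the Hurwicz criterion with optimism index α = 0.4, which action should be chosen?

CropE: 0.4·8.8 + 0.6·7.2 = 7.84
CropB: 0.4·9.0 + 0.6·7.4 = 8.04
CropH: 0.4·8.7 + 0.6·7.1 = 7.74
CropD: 0.4·9.1 + 0.6·7.8 = 8.32
CropA: 0.4·7.9 + 0.6·7.1 = 7.42
CropG: 0.4·8.9 + 0.6·7.0 = 7.76
CropF: 0.4·9.1 + 0.6·7.0 = 7.84
Highest Hurwicz score = 8.32 → CropD.

CropD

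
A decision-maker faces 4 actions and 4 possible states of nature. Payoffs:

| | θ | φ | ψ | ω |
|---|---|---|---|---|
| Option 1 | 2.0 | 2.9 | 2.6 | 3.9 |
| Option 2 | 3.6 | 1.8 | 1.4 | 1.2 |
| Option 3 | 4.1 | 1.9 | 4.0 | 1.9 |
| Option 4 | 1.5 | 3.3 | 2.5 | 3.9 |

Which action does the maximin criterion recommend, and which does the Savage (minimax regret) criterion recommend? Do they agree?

Row minima: Option 1=2.0, Option 2=1.2, Option 3=1.9, Option 4=1.5
Best worst-case = 2.0 → Option 1.
Column bests: θ=4.1, φ=3.3, ψ=4.0, ω=3.9.
Option 1 regrets: 2.1, 0.4, 1.4, 0.0 → max 2.1
Option 2 regrets: 0.5, 1.5, 2.6, 2.7 → max 2.7
Option 3 regrets: 0.0, 1.4, 0.0, 2.0 → max 2.0
Option 4 regrets: 2.6, 0.0, 1.5, 0.0 → max 2.6
Smallest max regret = 2.0 → Option 3.

maximin → Option 1; minimax regret → Option 3 (disagree)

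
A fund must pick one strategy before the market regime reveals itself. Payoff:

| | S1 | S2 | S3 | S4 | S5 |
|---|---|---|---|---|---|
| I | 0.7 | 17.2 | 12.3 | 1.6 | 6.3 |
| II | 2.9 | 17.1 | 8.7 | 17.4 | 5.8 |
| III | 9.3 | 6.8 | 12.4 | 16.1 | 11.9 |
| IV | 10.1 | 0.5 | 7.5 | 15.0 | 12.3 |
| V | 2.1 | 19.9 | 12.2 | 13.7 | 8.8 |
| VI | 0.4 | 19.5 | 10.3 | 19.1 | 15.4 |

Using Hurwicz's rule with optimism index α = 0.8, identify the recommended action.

V

I: 0.8·17.2 + 0.2·0.7 = 13.9
II: 0.8·17.4 + 0.2·2.9 = 14.5
III: 0.8·16.1 + 0.2·6.8 = 14.24
IV: 0.8·15.0 + 0.2·0.5 = 12.1
V: 0.8·19.9 + 0.2·2.1 = 16.34
VI: 0.8·19.5 + 0.2·0.4 = 15.68
Highest Hurwicz score = 16.34 → V.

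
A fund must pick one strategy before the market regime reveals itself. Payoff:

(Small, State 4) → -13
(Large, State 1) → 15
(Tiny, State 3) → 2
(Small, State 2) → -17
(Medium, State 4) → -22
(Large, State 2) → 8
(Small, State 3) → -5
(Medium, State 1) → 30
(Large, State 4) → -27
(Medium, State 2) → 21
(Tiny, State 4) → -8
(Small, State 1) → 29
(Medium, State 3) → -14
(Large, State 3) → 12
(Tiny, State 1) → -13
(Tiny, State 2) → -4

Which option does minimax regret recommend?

Column bests: State 1=30, State 2=21, State 3=12, State 4=-8.
Tiny regrets: 43, 25, 10, 0 → max 43
Small regrets: 1, 38, 17, 5 → max 38
Medium regrets: 0, 0, 26, 14 → max 26
Large regrets: 15, 13, 0, 19 → max 19
Smallest max regret = 19 → Large.

Large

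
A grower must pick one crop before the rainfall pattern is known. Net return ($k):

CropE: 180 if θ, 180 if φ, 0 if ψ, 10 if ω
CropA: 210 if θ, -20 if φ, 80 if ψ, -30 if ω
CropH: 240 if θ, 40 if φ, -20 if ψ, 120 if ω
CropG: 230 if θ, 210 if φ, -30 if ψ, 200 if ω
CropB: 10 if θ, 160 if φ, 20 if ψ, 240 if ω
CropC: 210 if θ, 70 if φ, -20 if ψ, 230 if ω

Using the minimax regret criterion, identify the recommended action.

Column bests: θ=240, φ=210, ψ=80, ω=240.
CropE regrets: 60, 30, 80, 230 → max 230
CropA regrets: 30, 230, 0, 270 → max 270
CropH regrets: 0, 170, 100, 120 → max 170
CropG regrets: 10, 0, 110, 40 → max 110
CropB regrets: 230, 50, 60, 0 → max 230
CropC regrets: 30, 140, 100, 10 → max 140
Smallest max regret = 110 → CropG.

CropG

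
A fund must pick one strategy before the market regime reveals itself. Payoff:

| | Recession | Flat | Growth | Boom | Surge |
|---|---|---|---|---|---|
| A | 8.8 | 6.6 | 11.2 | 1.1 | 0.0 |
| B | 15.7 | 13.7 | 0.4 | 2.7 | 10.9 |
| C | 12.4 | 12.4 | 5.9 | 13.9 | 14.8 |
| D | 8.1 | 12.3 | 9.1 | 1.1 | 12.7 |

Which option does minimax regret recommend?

Column bests: Recession=15.7, Flat=13.7, Growth=11.2, Boom=13.9, Surge=14.8.
A regrets: 6.9, 7.1, 0.0, 12.8, 14.8 → max 14.8
B regrets: 0.0, 0.0, 10.8, 11.2, 3.9 → max 11.2
C regrets: 3.3, 1.3, 5.3, 0.0, 0.0 → max 5.3
D regrets: 7.6, 1.4, 2.1, 12.8, 2.1 → max 12.8
Smallest max regret = 5.3 → C.

C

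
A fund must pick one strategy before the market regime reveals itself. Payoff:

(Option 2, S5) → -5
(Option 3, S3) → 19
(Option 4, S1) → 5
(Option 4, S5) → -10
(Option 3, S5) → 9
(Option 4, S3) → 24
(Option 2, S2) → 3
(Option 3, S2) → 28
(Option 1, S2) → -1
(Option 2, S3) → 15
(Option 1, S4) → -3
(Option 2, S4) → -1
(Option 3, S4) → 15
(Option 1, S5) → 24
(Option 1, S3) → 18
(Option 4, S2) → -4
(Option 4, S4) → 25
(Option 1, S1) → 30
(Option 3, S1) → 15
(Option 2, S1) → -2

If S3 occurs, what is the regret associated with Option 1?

6

Best payoff under S3 is 24.
Regret = 24 − 18 = 6.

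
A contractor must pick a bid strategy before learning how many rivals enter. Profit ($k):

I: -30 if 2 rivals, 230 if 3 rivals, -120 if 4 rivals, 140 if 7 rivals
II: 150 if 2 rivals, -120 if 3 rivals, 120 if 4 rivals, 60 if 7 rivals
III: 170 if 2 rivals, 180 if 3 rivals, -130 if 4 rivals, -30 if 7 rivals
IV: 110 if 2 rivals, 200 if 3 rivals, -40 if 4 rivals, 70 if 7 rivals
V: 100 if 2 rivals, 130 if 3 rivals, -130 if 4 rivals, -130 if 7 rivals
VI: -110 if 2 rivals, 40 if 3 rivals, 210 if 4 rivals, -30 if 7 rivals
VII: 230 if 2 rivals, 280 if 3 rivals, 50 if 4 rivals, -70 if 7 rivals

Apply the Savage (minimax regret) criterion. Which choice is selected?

Column bests: 2 rivals=230, 3 rivals=280, 4 rivals=210, 7 rivals=140.
I regrets: 260, 50, 330, 0 → max 330
II regrets: 80, 400, 90, 80 → max 400
III regrets: 60, 100, 340, 170 → max 340
IV regrets: 120, 80, 250, 70 → max 250
V regrets: 130, 150, 340, 270 → max 340
VI regrets: 340, 240, 0, 170 → max 340
VII regrets: 0, 0, 160, 210 → max 210
Smallest max regret = 210 → VII.

VII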